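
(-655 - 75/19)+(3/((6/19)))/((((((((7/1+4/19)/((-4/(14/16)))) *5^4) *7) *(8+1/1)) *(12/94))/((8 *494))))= -1428481219768/2152355625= -663.68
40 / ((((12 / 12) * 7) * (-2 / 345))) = -6900 / 7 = -985.71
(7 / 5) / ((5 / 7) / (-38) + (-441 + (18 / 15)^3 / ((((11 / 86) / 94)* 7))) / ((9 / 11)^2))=-418950 / 116046187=-0.00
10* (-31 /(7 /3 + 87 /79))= -36735 /407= -90.26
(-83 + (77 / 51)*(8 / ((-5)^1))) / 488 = -21781 / 124440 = -0.18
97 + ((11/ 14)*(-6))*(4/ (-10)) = 3461/ 35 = 98.89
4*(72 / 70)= 144 / 35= 4.11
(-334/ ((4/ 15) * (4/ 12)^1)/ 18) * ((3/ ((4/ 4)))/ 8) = -2505/ 32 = -78.28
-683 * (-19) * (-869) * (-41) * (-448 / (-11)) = 18830561344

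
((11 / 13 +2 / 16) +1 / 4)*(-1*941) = -119507 / 104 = -1149.11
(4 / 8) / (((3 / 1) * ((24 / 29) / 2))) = 29 / 72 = 0.40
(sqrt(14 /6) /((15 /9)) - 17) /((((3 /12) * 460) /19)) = -323 /115+19 * sqrt(21) /575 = -2.66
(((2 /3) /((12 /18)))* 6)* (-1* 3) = -18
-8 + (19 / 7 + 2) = -23 / 7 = -3.29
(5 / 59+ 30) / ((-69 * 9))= -1775 / 36639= -0.05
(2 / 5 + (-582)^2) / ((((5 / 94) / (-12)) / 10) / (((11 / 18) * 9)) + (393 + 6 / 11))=21014461776 / 24415555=860.70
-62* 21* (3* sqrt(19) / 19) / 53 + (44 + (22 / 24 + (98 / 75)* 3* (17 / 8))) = 7987 / 150 - 3906* sqrt(19) / 1007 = 36.34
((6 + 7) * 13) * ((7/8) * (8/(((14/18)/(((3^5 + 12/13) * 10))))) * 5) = 18550350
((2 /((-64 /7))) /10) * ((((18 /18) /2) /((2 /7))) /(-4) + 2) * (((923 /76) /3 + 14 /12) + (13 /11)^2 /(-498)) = -139238225 /781586432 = -0.18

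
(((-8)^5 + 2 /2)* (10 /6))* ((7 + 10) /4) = -2785195 /12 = -232099.58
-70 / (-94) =35 / 47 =0.74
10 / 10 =1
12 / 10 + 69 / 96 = 307 / 160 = 1.92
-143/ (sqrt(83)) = -15.70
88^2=7744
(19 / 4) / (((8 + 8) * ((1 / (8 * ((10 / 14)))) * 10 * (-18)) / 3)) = -19 / 672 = -0.03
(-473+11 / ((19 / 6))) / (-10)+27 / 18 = 4603 / 95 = 48.45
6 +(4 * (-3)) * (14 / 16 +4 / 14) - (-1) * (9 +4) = 71 / 14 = 5.07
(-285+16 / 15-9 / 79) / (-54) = 168298 / 31995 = 5.26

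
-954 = -954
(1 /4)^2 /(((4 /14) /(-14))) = -49 /16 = -3.06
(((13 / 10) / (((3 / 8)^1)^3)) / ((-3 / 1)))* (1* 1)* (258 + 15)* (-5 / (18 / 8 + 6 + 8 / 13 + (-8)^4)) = 15748096 / 5763231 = 2.73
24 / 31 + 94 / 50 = 2057 / 775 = 2.65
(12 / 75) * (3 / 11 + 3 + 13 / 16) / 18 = 719 / 19800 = 0.04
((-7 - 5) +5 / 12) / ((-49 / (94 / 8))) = 6533 / 2352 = 2.78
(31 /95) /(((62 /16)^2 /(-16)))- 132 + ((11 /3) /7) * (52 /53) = -432122792 /3277785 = -131.83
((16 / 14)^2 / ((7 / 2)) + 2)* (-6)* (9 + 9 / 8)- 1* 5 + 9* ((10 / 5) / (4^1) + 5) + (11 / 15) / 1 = -509032 / 5145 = -98.94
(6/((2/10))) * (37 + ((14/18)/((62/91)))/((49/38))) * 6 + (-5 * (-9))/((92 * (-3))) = 19448335/2852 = 6819.19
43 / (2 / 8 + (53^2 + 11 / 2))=0.02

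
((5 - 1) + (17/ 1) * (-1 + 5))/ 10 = 36/ 5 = 7.20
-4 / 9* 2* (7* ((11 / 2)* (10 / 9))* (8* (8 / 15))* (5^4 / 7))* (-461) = 1622720000 / 243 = 6677860.08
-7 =-7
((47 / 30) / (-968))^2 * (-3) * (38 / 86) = -0.00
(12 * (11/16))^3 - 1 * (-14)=36833/64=575.52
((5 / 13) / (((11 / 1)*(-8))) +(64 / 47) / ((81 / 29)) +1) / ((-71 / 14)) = -45216059 / 154609884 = -0.29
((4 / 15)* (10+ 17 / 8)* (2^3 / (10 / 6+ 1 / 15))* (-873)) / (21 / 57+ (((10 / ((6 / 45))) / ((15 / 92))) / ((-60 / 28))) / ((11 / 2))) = 106189974 / 315133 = 336.97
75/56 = 1.34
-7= -7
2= 2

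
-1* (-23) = 23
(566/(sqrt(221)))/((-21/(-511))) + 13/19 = 13/19 + 41318 * sqrt(221)/663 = 927.13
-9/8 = -1.12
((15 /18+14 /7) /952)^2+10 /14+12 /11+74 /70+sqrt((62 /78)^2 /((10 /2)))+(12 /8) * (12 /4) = 7.72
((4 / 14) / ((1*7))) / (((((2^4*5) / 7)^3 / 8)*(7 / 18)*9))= 1 / 16000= 0.00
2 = 2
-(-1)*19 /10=19 /10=1.90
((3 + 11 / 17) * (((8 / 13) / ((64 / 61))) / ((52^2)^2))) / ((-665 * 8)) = -1891 / 34385652654080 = -0.00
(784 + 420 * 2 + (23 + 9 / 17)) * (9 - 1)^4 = 114720768 / 17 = 6748280.47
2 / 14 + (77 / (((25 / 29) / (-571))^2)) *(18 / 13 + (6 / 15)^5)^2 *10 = 949143958698738854133 / 1444091796875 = 657260127.61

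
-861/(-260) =861/260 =3.31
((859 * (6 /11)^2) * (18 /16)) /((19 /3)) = 208737 /4598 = 45.40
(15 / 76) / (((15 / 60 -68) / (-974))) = 14610 / 5149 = 2.84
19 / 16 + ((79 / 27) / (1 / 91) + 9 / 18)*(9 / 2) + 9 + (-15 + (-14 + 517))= 81533 / 48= 1698.60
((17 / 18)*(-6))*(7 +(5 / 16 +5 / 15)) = -6239 / 144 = -43.33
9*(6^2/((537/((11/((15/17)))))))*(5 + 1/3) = 35904/895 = 40.12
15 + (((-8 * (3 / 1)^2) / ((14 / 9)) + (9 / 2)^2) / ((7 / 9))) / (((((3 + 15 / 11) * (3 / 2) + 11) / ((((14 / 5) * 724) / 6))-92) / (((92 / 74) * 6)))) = 23519577561 / 1327613539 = 17.72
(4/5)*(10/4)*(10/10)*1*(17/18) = 17/9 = 1.89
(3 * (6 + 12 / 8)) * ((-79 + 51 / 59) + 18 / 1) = -1353.05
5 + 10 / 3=25 / 3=8.33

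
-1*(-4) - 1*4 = 0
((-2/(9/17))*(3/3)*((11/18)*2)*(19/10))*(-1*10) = 7106/81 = 87.73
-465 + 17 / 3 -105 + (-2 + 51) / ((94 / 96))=-72515 / 141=-514.29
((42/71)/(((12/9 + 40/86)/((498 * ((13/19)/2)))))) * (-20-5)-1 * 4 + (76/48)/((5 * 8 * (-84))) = -2216106494179/1577358720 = -1404.95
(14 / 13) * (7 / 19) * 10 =980 / 247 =3.97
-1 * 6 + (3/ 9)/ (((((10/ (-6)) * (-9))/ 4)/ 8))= -238/ 45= -5.29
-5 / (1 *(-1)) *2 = 10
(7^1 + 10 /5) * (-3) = -27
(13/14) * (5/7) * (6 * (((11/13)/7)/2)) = 165/686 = 0.24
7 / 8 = 0.88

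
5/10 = 1/2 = 0.50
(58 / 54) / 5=29 / 135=0.21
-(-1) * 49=49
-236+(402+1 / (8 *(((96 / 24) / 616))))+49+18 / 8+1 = 475 / 2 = 237.50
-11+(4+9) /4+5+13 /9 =-47 /36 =-1.31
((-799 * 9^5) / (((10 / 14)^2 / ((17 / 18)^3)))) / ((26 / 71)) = -1106198311113 / 5200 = -212730444.44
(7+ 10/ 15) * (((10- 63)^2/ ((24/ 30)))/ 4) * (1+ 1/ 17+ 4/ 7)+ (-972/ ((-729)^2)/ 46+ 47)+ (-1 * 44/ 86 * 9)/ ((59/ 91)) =1337745822897749/ 121488182424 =11011.32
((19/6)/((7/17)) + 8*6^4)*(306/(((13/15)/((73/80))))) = 4867215651/1456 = 3342867.89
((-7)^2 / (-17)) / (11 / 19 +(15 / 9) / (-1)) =2793 / 1054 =2.65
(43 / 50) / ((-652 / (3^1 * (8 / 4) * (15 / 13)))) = -387 / 42380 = -0.01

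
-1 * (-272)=272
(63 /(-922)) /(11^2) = -63 /111562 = -0.00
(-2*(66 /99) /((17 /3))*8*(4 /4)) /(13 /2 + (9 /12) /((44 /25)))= -5632 /20723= -0.27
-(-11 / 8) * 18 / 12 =33 / 16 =2.06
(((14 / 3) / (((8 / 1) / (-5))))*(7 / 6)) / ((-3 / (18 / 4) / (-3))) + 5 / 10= -237 / 16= -14.81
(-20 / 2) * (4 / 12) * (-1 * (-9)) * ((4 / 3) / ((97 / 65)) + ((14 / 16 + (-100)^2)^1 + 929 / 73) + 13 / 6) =-8511357325 / 28324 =-300499.83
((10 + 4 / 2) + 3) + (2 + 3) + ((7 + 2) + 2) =31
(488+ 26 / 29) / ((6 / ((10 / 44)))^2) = 59075 / 84216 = 0.70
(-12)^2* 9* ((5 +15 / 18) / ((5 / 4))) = 6048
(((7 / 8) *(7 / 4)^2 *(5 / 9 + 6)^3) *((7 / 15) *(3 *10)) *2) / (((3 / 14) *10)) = 3451804853 / 349920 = 9864.55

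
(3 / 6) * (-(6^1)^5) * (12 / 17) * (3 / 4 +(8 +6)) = -688176 / 17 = -40480.94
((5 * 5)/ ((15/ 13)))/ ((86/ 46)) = 1495/ 129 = 11.59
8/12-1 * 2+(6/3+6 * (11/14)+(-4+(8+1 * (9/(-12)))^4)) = 14860325/5376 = 2764.20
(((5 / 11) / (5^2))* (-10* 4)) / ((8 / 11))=-1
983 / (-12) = -983 / 12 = -81.92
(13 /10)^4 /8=28561 /80000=0.36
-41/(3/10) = -410/3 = -136.67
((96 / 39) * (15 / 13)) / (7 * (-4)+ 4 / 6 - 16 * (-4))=144 / 1859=0.08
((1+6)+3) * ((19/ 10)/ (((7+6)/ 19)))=361/ 13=27.77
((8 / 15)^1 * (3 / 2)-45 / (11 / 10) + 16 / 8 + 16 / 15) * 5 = -6112 / 33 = -185.21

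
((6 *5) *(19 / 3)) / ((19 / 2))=20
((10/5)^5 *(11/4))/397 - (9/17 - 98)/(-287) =-228477/1936963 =-0.12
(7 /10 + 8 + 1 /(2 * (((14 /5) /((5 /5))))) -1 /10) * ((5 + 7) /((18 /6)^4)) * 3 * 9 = 1229 /35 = 35.11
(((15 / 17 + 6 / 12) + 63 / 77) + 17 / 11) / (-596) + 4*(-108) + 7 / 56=-48134033 / 111452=-431.88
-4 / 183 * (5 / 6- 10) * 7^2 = 5390 / 549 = 9.82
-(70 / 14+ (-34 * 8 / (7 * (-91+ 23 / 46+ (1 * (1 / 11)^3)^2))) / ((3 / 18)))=-17005213969 / 2244567773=-7.58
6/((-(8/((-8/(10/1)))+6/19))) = 57/92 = 0.62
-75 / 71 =-1.06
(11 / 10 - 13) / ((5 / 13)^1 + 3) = -1547 / 440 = -3.52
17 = 17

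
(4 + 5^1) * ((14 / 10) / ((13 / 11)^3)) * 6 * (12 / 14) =39.26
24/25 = 0.96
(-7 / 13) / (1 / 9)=-4.85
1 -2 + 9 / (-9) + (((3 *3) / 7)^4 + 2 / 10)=11196 / 12005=0.93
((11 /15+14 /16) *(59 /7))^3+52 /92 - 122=32303648492869 /13632192000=2369.66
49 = 49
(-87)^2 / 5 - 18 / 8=30231 / 20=1511.55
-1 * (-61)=61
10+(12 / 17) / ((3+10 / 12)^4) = 47588522 / 4757297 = 10.00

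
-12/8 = -3/2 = -1.50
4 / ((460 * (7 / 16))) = 16 / 805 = 0.02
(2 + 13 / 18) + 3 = 103 / 18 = 5.72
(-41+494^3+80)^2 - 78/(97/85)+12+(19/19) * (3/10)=14097227512717814761/970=14533224239915272.95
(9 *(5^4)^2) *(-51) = -179296875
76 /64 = 19 /16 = 1.19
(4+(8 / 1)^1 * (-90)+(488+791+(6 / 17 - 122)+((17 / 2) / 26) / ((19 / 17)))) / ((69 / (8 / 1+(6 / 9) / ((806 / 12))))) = 1995408913 / 38920531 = 51.27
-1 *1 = -1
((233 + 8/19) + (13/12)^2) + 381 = 1684267/2736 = 615.59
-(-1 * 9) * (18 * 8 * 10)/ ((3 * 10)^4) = 2/ 125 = 0.02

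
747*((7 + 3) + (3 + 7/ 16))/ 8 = 160605/ 128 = 1254.73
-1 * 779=-779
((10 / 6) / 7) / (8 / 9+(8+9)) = 15 / 1127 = 0.01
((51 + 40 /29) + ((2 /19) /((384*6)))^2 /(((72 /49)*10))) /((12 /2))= 8.73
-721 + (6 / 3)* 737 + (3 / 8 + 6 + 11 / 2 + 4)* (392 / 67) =56674 / 67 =845.88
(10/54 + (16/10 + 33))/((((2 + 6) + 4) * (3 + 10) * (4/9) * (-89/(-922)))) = 270607/52065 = 5.20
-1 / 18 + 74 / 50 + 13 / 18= 161 / 75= 2.15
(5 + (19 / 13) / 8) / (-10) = -539 / 1040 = -0.52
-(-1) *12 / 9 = 4 / 3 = 1.33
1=1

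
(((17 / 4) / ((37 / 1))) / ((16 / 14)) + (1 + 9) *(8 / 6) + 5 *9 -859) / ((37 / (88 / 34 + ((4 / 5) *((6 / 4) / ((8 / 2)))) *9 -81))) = 36600117181 / 22342080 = 1638.17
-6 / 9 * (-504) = 336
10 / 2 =5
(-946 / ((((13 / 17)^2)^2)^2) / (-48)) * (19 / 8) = 62691132122267 / 156620298432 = 400.27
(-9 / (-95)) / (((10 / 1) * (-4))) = -0.00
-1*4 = -4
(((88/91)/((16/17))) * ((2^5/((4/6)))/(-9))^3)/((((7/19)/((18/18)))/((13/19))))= -382976/1323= -289.48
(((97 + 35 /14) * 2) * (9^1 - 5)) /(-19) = -796 /19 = -41.89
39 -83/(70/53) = -1669/70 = -23.84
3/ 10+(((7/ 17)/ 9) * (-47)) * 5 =-15991/ 1530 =-10.45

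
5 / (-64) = -5 / 64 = -0.08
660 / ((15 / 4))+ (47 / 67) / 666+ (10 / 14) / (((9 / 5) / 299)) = 294.65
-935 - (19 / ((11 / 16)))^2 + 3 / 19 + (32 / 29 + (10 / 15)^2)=-1018303870 / 600039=-1697.06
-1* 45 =-45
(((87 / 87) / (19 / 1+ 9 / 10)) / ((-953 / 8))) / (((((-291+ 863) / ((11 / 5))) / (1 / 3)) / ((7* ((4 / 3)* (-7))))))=784 / 22188699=0.00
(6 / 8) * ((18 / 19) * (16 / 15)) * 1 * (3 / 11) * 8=1728 / 1045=1.65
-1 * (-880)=880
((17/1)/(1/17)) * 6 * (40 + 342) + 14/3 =1987178/3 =662392.67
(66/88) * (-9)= -27/4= -6.75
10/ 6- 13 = -34/ 3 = -11.33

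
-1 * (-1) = 1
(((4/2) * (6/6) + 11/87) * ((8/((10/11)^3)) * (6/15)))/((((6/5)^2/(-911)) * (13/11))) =-4848.26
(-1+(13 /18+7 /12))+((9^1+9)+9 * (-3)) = -313 /36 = -8.69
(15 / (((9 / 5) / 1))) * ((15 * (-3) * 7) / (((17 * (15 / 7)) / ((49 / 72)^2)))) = -2941225 / 88128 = -33.37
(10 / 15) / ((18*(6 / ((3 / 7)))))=1 / 378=0.00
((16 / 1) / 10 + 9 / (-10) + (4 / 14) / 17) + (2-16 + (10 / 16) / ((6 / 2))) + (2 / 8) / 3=-185519 / 14280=-12.99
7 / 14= 1 / 2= 0.50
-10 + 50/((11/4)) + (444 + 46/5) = 25376/55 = 461.38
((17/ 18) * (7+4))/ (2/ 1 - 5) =-187/ 54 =-3.46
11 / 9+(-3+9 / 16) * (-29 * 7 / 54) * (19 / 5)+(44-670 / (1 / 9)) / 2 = -4258019 / 1440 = -2956.96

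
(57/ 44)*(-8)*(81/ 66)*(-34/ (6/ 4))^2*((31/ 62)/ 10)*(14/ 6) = -461244/ 605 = -762.39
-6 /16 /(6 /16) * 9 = -9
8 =8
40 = 40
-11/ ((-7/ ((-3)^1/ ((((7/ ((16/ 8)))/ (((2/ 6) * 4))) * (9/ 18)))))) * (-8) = 1408/ 49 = 28.73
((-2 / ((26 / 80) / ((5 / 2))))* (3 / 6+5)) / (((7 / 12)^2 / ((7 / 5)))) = -31680 / 91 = -348.13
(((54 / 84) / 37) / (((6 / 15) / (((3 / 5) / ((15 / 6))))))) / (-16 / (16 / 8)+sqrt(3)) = -108 / 78995 - 27*sqrt(3) / 157990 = -0.00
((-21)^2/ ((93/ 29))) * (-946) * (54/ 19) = -217771092/ 589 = -369730.21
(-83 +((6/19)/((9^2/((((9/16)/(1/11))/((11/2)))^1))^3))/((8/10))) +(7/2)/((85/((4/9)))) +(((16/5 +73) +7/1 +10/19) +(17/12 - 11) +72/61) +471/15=581994386501/24513684480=23.74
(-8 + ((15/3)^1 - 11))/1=-14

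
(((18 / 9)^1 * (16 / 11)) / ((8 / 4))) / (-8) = -2 / 11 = -0.18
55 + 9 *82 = 793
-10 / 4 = -5 / 2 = -2.50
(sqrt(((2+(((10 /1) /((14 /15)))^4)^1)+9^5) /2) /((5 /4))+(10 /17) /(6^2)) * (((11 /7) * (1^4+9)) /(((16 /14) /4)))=275 /306+44 * sqrt(86711038) /49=8362.58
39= 39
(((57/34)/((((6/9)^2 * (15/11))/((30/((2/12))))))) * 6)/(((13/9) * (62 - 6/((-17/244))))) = 457083/32734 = 13.96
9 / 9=1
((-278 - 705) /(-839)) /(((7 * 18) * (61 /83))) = 81589 /6448554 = 0.01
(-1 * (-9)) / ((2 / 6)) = 27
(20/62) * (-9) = -90/31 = -2.90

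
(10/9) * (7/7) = 1.11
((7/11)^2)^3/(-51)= -117649/90349611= -0.00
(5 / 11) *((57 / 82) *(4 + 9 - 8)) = 1425 / 902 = 1.58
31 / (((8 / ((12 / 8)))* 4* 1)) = 93 / 64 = 1.45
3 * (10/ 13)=30/ 13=2.31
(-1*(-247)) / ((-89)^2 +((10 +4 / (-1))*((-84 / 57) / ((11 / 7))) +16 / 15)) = 774345 / 24818039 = 0.03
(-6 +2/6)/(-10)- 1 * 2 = -43/30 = -1.43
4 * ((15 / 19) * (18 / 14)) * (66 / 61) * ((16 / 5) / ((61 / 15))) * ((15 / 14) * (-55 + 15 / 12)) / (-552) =28734750 / 79677773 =0.36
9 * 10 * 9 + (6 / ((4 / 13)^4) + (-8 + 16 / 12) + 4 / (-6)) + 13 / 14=3959407 / 2688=1472.99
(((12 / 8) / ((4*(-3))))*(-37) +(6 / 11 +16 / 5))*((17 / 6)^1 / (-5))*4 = -62611 / 3300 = -18.97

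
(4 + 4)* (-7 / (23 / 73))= -4088 / 23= -177.74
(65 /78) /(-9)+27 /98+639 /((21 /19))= 765125 /1323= 578.33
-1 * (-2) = 2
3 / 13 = 0.23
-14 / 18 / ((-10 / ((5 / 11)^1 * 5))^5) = 21875 / 46382688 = 0.00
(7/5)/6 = 7/30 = 0.23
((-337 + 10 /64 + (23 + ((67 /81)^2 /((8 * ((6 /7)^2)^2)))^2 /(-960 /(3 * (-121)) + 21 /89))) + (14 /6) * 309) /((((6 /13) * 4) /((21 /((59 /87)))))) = 2302082245758190177667749 /337079070361801064448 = 6829.50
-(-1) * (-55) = -55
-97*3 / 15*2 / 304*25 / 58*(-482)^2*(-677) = 19070605945 / 2204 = 8652725.02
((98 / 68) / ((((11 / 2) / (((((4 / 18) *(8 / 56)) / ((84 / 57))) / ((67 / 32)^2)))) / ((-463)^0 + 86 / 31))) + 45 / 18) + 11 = 702866719 / 52045466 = 13.50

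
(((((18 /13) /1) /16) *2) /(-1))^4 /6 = 2187 /14623232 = 0.00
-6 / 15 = -0.40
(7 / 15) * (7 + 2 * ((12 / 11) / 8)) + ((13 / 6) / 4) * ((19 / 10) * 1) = 11677 / 2640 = 4.42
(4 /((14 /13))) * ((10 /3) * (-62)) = -16120 /21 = -767.62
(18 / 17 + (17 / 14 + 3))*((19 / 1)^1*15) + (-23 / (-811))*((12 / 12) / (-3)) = 870217801 / 579054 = 1502.83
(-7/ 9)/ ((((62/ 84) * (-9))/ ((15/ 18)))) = 245/ 2511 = 0.10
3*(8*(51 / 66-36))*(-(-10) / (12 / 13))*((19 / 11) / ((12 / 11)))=-957125 / 66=-14501.89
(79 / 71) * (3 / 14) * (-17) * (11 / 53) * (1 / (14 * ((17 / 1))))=-2607 / 737548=-0.00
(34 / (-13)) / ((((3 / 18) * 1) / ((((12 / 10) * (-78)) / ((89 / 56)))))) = 411264 / 445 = 924.19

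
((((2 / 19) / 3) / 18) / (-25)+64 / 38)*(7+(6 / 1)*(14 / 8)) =151193 / 5130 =29.47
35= 35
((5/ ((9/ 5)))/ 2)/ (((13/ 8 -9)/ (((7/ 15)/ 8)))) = -35/ 3186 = -0.01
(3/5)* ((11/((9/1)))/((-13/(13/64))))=-11/960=-0.01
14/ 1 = 14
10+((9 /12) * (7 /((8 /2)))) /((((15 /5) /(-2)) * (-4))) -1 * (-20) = 967 /32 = 30.22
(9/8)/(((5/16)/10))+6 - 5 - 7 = 30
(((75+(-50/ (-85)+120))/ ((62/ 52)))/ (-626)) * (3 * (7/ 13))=-69825/ 164951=-0.42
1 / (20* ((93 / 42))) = 7 / 310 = 0.02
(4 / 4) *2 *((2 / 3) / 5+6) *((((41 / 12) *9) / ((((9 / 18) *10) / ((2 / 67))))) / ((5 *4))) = 943 / 8375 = 0.11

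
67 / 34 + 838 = 28559 / 34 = 839.97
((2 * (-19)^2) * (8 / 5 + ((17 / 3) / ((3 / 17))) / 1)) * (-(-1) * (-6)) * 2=-4381096 / 15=-292073.07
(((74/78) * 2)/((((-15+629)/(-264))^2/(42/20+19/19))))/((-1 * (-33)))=201872/6126185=0.03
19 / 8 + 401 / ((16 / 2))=52.50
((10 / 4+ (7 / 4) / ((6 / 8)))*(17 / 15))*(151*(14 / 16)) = 521101 / 720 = 723.75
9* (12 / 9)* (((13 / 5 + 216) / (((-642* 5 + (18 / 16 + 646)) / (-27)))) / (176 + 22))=157392 / 1127665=0.14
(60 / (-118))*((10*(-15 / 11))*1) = 4500 / 649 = 6.93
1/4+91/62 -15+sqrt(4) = -1399/124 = -11.28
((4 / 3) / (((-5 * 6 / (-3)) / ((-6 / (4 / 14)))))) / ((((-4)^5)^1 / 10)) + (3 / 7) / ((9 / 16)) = 0.79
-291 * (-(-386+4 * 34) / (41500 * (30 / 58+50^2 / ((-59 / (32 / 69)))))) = 34355169 / 374983210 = 0.09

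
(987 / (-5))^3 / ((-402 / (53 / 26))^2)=-300096332403 / 1517282000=-197.79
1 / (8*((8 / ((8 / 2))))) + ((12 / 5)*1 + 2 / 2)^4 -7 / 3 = 131.36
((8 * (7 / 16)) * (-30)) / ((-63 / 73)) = 365 / 3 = 121.67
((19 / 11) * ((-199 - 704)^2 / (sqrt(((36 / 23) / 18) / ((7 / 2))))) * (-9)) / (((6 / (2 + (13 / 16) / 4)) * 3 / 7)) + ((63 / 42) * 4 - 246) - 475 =-15291364977 * sqrt(161) / 2816 - 715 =-68901876.30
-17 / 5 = -3.40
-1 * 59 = -59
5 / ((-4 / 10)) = -25 / 2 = -12.50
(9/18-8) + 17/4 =-13/4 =-3.25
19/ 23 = 0.83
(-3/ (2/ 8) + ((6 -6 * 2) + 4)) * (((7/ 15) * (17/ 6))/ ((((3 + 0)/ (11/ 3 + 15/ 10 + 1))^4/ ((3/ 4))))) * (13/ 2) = -20295289469/ 12597120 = -1611.11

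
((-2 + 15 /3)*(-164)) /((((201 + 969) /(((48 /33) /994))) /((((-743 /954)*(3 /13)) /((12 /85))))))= 1035742 /1322133813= 0.00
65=65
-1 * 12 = -12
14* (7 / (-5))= -98 / 5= -19.60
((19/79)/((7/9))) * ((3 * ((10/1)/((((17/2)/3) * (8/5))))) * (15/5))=115425/18802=6.14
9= 9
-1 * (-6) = 6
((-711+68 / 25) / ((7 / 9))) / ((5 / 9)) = -1434267 / 875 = -1639.16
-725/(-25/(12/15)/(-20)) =-464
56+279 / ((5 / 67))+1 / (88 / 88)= 18978 / 5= 3795.60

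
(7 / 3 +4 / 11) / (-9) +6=1693 / 297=5.70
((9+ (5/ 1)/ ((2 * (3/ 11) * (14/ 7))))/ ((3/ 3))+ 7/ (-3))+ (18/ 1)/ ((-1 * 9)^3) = 3637/ 324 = 11.23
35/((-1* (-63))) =5/9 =0.56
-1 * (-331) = 331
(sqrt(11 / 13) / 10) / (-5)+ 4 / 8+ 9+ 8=17.48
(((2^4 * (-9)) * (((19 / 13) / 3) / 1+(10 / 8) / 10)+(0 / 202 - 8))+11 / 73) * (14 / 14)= -91107 / 949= -96.00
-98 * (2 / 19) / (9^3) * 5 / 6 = -490 / 41553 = -0.01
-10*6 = -60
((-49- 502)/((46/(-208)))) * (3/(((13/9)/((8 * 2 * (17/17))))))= 1904256/23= 82793.74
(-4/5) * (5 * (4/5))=-16/5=-3.20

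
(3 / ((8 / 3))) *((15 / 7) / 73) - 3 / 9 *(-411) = 560191 / 4088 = 137.03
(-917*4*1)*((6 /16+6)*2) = -46767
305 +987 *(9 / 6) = 3571 / 2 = 1785.50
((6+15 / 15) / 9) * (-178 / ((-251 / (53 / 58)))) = 0.50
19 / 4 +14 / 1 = 75 / 4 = 18.75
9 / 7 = 1.29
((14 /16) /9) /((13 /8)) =7 /117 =0.06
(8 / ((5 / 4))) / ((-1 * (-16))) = 2 / 5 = 0.40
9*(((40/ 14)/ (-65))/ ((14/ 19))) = -342/ 637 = -0.54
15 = 15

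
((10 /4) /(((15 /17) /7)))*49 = 5831 /6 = 971.83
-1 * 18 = -18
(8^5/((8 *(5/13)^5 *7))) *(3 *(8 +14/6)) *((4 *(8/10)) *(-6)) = -4525948796928/109375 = -41380103.29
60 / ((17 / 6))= 360 / 17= 21.18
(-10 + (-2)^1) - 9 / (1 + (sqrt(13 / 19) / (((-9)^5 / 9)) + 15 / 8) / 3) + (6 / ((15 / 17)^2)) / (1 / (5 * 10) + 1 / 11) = 909700499865664 / 17511793511577 - 11337408 * sqrt(247) / 1244007189347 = 51.95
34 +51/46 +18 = 2443/46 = 53.11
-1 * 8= -8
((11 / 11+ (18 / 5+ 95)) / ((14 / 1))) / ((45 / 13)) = 2.06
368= 368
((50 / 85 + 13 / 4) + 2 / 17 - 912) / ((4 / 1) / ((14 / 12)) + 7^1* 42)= -432229 / 141576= -3.05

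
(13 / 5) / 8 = 13 / 40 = 0.32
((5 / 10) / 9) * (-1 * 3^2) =-1 / 2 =-0.50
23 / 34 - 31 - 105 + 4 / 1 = -4465 / 34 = -131.32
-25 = -25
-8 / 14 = -4 / 7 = -0.57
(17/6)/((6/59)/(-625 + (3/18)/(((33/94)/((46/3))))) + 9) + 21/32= 9081489697/9352038816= 0.97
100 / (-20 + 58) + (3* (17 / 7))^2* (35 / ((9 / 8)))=219990 / 133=1654.06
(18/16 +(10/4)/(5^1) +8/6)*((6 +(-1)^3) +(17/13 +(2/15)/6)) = 262913/14040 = 18.73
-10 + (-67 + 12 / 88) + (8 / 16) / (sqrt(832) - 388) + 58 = -15533687 / 823416 - sqrt(13) / 37428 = -18.87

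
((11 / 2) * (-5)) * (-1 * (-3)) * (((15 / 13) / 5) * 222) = -54945 / 13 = -4226.54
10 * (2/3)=20/3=6.67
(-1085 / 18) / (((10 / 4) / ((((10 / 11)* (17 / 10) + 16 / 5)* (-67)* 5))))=421631 / 11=38330.09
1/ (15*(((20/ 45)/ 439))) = 1317/ 20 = 65.85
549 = 549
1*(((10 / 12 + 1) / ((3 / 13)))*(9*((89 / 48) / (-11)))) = -1157 / 96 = -12.05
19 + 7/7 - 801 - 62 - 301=-1144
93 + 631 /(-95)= 8204 /95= 86.36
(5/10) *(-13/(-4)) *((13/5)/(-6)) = -169/240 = -0.70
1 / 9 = 0.11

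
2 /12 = 1 /6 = 0.17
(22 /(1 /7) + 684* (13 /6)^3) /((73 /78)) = 554671 /73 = 7598.23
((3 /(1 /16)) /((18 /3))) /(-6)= -4 /3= -1.33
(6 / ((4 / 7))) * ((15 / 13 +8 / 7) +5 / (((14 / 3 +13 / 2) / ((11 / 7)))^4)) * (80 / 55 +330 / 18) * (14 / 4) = 85828347285041 / 51345056308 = 1671.60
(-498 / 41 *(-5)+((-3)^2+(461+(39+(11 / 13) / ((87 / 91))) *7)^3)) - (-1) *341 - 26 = 405545476.40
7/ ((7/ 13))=13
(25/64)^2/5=125/4096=0.03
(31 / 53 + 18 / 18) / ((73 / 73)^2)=84 / 53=1.58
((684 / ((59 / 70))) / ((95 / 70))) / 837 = 3920 / 5487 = 0.71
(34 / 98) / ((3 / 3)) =17 / 49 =0.35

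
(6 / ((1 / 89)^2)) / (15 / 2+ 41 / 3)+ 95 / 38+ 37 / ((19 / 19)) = 2284.82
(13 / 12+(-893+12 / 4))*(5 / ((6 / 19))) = -1013365 / 72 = -14074.51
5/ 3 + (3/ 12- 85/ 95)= 233/ 228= 1.02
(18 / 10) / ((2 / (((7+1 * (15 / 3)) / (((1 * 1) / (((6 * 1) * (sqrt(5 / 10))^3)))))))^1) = 81 * sqrt(2) / 5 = 22.91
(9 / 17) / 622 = 9 / 10574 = 0.00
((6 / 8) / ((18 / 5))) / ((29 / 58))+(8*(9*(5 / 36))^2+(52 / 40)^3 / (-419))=16229659 / 1257000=12.91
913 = 913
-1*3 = -3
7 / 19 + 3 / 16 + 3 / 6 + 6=2145 / 304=7.06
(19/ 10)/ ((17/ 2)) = 19/ 85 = 0.22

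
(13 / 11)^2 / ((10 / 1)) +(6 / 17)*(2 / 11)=4193 / 20570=0.20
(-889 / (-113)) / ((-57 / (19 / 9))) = -889 / 3051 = -0.29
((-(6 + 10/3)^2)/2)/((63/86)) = -4816/81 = -59.46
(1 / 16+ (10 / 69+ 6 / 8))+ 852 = 852.96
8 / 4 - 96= -94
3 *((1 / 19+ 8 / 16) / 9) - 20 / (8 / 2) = -183 / 38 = -4.82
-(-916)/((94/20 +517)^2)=91600/27217089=0.00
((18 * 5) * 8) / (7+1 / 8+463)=5760 / 3761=1.53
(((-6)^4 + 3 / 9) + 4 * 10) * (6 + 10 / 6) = 92207 / 9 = 10245.22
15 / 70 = 3 / 14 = 0.21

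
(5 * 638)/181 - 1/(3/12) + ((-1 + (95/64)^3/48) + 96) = 247547817707/2277507072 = 108.69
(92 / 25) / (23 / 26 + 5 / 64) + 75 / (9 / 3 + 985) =77127347 / 19784700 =3.90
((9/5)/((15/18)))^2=2916/625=4.67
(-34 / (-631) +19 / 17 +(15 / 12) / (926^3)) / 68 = 39913936957603 / 2316755190537344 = 0.02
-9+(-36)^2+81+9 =1377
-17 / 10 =-1.70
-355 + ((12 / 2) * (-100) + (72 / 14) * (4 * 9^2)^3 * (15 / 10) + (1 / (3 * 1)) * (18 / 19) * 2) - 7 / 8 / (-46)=12841880681555 / 48944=262379059.36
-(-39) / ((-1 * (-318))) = 13 / 106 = 0.12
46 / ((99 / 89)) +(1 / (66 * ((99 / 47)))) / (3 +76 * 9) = 41.35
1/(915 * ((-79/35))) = -7/14457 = -0.00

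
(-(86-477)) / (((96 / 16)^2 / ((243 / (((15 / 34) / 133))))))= 7956459 / 10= 795645.90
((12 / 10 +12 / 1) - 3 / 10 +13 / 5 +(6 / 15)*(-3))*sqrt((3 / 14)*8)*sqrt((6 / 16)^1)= 429*sqrt(14) / 140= 11.47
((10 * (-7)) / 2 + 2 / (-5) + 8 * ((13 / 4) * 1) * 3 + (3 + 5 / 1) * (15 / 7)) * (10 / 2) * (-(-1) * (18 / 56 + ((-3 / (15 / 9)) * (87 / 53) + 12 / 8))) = -17583219 / 51940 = -338.53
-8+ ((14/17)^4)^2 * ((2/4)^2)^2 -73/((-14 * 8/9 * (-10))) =-66982554076177/7812848333920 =-8.57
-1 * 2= -2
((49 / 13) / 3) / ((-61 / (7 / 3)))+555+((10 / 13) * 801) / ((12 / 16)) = 9824012 / 7137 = 1376.49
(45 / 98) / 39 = 15 / 1274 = 0.01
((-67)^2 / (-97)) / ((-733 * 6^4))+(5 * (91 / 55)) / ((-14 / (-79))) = 47317480475 / 1013615856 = 46.68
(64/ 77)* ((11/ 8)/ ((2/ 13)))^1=52/ 7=7.43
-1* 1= -1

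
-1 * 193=-193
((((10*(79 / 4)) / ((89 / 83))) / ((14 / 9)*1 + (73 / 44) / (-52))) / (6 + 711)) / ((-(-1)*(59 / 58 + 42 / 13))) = 16967732496 / 427522106575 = 0.04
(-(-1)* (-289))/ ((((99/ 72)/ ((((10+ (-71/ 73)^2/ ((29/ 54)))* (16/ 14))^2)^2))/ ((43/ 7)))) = -4444597394687451414688084772519936/ 105452713097432080882822397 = -42147776.61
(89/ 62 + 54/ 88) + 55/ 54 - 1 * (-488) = 18085039/ 36828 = 491.07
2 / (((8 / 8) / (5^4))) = 1250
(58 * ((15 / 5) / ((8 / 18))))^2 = 613089 / 4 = 153272.25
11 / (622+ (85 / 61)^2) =40931 / 2321687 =0.02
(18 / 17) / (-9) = -2 / 17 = -0.12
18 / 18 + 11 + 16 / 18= 116 / 9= 12.89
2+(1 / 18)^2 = 649 / 324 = 2.00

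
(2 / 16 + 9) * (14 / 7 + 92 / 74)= 1095 / 37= 29.59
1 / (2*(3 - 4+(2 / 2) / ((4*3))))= -6 / 11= -0.55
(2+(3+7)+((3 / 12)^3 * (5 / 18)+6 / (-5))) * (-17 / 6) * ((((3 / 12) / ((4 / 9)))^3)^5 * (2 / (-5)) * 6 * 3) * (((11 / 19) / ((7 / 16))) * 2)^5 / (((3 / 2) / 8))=3897877770278666710601571 / 142990785885956892262400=27.26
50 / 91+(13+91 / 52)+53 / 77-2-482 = -267703 / 572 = -468.01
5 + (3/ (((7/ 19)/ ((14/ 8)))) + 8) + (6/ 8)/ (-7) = 190/ 7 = 27.14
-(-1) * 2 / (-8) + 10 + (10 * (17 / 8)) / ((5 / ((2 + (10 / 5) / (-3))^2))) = 623 / 36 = 17.31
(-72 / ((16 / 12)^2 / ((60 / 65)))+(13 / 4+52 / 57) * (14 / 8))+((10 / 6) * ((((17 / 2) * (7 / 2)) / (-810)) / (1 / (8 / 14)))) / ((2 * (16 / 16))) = -28923509 / 960336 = -30.12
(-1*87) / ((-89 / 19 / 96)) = 158688 / 89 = 1783.01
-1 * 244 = -244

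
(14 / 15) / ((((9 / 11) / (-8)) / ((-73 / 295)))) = 89936 / 39825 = 2.26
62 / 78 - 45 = -1724 / 39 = -44.21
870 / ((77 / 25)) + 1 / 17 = 369827 / 1309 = 282.53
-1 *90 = -90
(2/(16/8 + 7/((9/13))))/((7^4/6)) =108/261709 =0.00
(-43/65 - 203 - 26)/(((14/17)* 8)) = -15861/455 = -34.86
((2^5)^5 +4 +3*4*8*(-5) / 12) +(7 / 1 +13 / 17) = 570424864 / 17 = 33554403.76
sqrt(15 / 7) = sqrt(105) / 7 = 1.46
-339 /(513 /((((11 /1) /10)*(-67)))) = 83281 /1710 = 48.70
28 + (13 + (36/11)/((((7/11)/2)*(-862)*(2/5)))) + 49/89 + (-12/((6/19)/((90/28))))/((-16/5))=342366421/4296208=79.69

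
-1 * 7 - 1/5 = -36/5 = -7.20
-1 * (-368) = 368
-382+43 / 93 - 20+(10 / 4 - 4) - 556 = -178381 / 186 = -959.04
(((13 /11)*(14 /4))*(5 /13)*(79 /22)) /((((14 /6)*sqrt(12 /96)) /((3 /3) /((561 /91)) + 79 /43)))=9525820*sqrt(2) /972961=13.85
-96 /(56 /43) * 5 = -2580 /7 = -368.57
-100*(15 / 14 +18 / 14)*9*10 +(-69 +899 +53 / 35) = -713397 / 35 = -20382.77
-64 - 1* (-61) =-3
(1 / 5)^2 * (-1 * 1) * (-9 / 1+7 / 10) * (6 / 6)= 83 / 250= 0.33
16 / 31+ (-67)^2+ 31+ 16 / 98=6866912 / 1519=4520.68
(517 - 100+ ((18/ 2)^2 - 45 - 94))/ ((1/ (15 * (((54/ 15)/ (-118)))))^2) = 261711/ 3481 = 75.18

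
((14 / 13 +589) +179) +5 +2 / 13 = 774.23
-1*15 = -15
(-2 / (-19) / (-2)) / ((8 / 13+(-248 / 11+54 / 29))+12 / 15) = 20735 / 7590918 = 0.00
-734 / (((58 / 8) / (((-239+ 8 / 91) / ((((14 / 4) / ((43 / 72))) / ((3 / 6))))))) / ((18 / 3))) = 228729814 / 18473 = 12381.84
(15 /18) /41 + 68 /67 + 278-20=4269419 /16482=259.04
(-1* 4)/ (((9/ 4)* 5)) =-16/ 45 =-0.36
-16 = -16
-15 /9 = -5 /3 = -1.67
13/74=0.18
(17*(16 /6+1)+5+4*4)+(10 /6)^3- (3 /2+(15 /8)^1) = 18271 /216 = 84.59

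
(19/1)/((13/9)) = 171/13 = 13.15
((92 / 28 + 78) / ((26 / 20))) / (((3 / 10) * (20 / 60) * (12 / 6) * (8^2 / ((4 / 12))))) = 14225 / 8736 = 1.63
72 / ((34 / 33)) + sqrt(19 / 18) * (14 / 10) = 7 * sqrt(38) / 30 + 1188 / 17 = 71.32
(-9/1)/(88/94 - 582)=423/27310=0.02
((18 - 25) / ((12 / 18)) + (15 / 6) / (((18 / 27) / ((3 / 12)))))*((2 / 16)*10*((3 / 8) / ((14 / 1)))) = -2295 / 7168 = -0.32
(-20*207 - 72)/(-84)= 351/7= 50.14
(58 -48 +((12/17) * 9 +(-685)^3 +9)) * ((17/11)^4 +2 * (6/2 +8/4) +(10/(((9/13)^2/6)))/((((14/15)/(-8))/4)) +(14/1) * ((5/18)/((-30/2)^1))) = 1026391560021271700/746691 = 1374586756799.36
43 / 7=6.14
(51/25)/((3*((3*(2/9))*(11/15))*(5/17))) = 2601/550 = 4.73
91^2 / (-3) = -8281 / 3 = -2760.33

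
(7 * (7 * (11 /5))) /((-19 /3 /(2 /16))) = -1617 /760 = -2.13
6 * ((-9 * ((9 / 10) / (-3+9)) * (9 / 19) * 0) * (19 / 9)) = 0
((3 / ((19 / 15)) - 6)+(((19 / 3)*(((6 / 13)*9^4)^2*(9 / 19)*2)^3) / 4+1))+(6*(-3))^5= 1808689419742554724074548255194 / 1742478049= 1037998395894027543112.28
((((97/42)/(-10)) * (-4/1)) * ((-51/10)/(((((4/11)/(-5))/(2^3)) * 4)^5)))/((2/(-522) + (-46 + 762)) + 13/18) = 2888107451625/27934816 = 103387.38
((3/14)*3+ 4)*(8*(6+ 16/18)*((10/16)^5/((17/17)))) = 6296875/258048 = 24.40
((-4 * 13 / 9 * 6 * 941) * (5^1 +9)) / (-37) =1370096 / 111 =12343.21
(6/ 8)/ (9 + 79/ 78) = 117/ 1562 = 0.07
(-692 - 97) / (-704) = 789 / 704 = 1.12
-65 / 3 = -21.67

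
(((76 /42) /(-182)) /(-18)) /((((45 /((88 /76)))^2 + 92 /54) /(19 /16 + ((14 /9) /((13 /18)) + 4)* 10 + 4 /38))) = 30045389 /1309056438872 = 0.00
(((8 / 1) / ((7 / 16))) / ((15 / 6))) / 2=128 / 35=3.66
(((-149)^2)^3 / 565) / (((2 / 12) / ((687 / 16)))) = 22552547294984661 / 4520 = 4989501613934.66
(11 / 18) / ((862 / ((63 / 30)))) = 77 / 51720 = 0.00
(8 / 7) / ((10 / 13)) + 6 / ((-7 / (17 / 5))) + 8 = 46 / 7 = 6.57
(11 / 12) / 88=1 / 96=0.01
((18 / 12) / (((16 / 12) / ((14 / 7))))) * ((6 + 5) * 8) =198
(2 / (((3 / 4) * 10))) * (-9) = -12 / 5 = -2.40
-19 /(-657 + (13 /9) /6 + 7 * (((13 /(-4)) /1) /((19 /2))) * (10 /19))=370386 /12827435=0.03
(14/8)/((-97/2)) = -7/194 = -0.04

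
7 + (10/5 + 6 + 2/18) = 136/9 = 15.11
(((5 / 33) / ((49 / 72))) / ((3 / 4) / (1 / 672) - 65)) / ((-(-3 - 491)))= 60 / 58445387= 0.00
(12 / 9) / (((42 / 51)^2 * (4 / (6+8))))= 289 / 42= 6.88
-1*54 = -54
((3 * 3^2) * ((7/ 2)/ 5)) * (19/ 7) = 513/ 10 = 51.30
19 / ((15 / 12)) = 76 / 5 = 15.20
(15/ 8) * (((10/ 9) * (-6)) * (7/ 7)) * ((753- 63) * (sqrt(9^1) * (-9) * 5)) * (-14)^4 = 44730630000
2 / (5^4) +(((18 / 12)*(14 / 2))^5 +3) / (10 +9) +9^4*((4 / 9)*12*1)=15849584341 / 380000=41709.43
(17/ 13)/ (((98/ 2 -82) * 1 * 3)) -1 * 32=-41201/ 1287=-32.01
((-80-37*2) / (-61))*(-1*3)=-462 / 61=-7.57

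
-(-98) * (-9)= -882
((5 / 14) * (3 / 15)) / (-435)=-1 / 6090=-0.00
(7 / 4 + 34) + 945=980.75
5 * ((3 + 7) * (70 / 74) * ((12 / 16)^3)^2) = 637875 / 75776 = 8.42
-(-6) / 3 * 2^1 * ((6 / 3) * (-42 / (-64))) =21 / 4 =5.25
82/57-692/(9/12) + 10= -51940/57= -911.23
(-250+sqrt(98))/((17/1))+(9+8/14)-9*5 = -5966/119+7*sqrt(2)/17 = -49.55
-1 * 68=-68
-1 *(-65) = 65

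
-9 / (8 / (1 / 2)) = -9 / 16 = -0.56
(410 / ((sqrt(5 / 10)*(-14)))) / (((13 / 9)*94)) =-1845*sqrt(2) / 8554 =-0.31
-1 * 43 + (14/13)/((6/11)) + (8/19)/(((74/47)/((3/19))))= -21349204/520923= -40.98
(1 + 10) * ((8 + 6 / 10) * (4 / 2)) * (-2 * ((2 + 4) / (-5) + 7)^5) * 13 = -504492220804 / 15625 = -32287502.13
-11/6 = -1.83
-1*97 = -97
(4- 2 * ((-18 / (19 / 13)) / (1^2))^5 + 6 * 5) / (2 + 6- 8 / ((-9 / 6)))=2104876395321 / 49521980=42503.88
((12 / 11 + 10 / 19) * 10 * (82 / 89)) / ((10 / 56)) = 1552096 / 18601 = 83.44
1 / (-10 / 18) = -1.80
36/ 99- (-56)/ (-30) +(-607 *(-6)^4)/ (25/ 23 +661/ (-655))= -488862636964/ 48345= -10111958.57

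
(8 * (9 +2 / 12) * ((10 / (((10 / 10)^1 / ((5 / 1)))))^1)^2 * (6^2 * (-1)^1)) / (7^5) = -6600000 / 16807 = -392.69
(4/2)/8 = 1/4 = 0.25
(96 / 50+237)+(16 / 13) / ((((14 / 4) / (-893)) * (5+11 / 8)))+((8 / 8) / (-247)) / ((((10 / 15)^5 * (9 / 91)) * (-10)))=26763065233 / 141086400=189.69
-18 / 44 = -0.41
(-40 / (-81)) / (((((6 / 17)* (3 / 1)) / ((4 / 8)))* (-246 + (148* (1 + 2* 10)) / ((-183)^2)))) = -316285 / 333525033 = -0.00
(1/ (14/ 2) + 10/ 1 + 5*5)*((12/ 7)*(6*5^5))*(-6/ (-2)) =166050000/ 49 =3388775.51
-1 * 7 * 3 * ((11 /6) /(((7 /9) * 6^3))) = -11 /48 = -0.23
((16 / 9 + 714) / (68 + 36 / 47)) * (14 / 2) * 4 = 1059709 / 3636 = 291.45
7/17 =0.41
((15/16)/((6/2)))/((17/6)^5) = 2430/1419857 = 0.00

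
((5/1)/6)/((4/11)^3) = 6655/384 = 17.33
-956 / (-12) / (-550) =-239 / 1650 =-0.14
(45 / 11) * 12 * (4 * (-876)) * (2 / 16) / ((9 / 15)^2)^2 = -165909.09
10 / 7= 1.43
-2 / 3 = -0.67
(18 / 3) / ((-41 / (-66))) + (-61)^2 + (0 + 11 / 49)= 7495344 / 2009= 3730.88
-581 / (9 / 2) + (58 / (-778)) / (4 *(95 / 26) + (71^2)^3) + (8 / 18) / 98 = -5269045620494595887 / 40811597559331641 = -129.11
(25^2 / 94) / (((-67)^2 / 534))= 166875 / 210983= 0.79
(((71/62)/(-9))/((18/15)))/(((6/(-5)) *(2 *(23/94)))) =83425/462024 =0.18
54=54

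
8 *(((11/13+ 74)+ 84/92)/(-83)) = -7.30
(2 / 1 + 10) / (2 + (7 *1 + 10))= 12 / 19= 0.63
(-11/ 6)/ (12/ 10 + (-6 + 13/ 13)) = 55/ 114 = 0.48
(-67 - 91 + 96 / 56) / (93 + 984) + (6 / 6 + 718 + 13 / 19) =103067500 / 143241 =719.54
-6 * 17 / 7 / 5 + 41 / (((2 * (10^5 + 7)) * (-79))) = -1611714247 / 553038710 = -2.91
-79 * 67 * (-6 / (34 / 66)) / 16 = 524007 / 136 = 3852.99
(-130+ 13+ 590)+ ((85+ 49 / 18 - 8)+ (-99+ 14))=8419 / 18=467.72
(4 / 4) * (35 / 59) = 35 / 59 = 0.59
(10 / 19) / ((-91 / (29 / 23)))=-290 / 39767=-0.01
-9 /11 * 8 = -72 /11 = -6.55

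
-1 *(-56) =56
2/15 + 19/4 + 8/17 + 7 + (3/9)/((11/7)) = 46997/3740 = 12.57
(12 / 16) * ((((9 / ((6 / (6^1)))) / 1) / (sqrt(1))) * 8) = 54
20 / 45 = 4 / 9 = 0.44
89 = 89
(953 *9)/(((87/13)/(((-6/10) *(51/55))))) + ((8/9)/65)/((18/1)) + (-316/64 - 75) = -106547535493/134362800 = -792.98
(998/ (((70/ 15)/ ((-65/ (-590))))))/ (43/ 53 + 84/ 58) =10.43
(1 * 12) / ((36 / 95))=31.67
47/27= 1.74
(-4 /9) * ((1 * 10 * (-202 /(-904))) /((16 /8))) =-505 /1017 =-0.50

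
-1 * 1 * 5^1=-5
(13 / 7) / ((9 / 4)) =52 / 63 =0.83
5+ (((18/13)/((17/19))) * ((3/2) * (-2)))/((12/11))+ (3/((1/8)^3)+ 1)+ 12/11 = 7481817/4862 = 1538.84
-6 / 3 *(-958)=1916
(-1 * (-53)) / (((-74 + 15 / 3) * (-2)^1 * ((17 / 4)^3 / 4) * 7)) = 6784 / 2372979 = 0.00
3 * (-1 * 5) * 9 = -135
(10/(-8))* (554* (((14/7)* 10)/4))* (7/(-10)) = 9695/4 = 2423.75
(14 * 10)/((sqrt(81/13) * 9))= 140 * sqrt(13)/81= 6.23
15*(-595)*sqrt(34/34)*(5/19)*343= -15306375/19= -805598.68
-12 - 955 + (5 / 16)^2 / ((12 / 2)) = -1485287 / 1536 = -966.98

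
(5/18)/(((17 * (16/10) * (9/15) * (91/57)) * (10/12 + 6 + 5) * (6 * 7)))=2375/110715696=0.00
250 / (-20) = -25 / 2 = -12.50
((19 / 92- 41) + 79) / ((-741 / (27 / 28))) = -1665 / 33488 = -0.05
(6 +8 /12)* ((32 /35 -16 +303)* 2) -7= 3831.86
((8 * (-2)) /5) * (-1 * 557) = 8912 /5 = 1782.40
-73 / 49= -1.49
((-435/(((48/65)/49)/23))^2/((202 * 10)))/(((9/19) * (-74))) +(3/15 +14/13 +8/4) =-27868094494932583/4477224960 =-6224412.39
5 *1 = 5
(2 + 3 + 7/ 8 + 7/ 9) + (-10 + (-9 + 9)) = -241/ 72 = -3.35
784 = 784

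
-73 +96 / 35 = -70.26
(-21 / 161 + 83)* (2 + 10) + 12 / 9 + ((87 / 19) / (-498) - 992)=818039 / 217626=3.76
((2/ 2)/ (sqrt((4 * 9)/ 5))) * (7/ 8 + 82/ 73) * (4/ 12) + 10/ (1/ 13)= 389 * sqrt(5)/ 3504 + 130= 130.25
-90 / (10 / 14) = -126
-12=-12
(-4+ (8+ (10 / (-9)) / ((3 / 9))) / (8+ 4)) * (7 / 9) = -455 / 162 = -2.81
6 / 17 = 0.35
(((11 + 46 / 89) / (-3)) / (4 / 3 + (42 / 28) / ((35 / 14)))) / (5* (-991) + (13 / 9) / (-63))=2905875 / 7251314338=0.00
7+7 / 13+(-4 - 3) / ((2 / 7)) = -441 / 26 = -16.96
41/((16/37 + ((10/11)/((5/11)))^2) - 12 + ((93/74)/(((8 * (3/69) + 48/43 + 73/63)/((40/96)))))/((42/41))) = -3966554512/713270795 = -5.56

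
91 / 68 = 1.34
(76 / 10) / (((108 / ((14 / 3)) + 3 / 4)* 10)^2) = 7448 / 55945125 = 0.00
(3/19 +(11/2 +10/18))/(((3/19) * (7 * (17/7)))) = 125/54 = 2.31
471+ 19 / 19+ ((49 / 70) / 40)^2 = 472.00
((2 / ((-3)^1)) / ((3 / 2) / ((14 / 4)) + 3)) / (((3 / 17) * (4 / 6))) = -119 / 72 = -1.65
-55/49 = -1.12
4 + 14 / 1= 18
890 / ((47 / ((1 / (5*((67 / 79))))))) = 4.47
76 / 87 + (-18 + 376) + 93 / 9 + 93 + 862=38402 / 29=1324.21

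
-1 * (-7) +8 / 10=39 / 5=7.80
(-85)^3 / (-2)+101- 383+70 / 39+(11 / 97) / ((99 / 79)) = 6963346583 / 22698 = 306782.39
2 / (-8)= -1 / 4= -0.25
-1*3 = -3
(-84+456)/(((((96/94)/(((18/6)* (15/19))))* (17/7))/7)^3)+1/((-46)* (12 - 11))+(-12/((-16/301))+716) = 88926658462409803/793661584384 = 112046.07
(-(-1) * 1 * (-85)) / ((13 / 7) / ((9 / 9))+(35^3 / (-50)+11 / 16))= 0.10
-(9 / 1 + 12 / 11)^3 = -1367631 / 1331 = -1027.52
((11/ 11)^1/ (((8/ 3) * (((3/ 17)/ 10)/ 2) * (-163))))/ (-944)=85/ 307744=0.00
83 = 83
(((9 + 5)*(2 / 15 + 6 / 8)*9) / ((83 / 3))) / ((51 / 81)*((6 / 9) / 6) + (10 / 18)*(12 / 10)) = 811377 / 148570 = 5.46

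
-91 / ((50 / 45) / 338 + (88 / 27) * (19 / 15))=-889785 / 40399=-22.02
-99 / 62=-1.60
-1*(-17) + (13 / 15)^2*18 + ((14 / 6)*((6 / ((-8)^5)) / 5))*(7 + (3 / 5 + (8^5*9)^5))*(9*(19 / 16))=-2037259943121476484543253.00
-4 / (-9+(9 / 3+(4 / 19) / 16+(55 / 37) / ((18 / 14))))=101232 / 122255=0.83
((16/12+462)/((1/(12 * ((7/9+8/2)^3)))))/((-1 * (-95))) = 88411784/13851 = 6383.06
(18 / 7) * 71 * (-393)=-502254 / 7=-71750.57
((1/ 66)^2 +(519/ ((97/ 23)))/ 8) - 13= 2013755/ 845064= 2.38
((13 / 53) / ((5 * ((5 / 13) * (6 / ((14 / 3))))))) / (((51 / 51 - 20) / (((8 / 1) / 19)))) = -9464 / 4304925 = -0.00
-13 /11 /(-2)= 13 /22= 0.59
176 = 176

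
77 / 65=1.18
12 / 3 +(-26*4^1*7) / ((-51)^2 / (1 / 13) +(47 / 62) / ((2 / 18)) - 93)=639932 / 160851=3.98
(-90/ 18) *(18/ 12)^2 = -45/ 4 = -11.25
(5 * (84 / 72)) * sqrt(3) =35 * sqrt(3) / 6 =10.10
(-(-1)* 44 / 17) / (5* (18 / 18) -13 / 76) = 3344 / 6239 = 0.54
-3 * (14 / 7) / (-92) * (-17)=-51 / 46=-1.11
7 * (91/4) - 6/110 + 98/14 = 36563/220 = 166.20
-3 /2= -1.50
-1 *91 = -91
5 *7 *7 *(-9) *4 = -8820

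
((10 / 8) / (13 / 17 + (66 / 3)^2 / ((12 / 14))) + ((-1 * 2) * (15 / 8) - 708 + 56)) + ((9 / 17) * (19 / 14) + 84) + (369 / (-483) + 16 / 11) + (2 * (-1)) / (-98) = -6932069698789 / 12154737826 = -570.32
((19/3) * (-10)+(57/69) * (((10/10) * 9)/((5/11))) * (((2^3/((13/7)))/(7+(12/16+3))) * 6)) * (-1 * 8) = 37039664/192855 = 192.06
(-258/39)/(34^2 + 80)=-43/8034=-0.01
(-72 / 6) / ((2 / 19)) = -114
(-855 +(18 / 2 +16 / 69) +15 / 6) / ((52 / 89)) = -10357019 / 7176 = -1443.29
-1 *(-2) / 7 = 2 / 7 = 0.29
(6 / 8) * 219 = 164.25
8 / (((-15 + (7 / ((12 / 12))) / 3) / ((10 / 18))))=-20 / 57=-0.35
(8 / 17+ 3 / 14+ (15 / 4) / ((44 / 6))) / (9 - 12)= -12527 / 31416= -0.40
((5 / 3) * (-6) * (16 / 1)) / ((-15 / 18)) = 192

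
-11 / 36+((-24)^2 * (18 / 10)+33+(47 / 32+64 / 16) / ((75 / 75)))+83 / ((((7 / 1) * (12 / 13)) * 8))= 5425907 / 5040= 1076.57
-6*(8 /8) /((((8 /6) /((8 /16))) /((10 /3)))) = -15 /2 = -7.50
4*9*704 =25344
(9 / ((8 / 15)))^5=44840334375 / 32768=1368418.41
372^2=138384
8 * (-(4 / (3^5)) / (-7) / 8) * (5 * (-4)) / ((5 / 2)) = -32 / 1701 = -0.02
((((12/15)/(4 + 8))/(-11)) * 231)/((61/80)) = -112/61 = -1.84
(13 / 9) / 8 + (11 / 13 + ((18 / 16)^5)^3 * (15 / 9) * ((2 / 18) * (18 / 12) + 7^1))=583918759598885843 / 8233143068786688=70.92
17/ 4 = 4.25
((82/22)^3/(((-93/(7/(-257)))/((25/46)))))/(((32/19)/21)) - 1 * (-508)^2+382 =-4022208616588333/15609201344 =-257681.90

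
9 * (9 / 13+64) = 582.23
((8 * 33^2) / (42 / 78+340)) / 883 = 113256 / 3909041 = 0.03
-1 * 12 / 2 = -6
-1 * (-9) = 9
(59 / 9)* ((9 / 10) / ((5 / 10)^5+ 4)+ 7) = 91627 / 1935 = 47.35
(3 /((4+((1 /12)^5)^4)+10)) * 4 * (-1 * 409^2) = -7695782463559273030952681472 /53672639894264651710465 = -143383.71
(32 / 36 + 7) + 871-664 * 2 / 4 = 546.89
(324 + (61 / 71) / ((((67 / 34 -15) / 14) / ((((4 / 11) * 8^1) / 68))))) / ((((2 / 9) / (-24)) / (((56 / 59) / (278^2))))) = -169472259936 / 394399515037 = -0.43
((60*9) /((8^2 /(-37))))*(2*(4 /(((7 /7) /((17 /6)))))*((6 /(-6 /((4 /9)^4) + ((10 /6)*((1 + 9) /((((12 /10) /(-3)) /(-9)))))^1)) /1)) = -1811520 /9439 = -191.92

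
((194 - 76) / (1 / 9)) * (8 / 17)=499.76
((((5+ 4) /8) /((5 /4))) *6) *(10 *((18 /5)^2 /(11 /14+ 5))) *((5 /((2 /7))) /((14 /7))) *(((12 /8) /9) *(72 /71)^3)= 329204736 /1789555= 183.96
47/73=0.64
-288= -288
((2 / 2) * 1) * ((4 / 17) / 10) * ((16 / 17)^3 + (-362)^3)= -466125072336 / 417605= -1116186.52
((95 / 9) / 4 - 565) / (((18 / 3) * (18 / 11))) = -222695 / 3888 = -57.28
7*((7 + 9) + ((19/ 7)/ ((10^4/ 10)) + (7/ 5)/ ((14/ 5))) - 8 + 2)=73519/ 1000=73.52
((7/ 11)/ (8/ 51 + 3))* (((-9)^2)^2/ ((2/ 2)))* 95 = 31788045/ 253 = 125644.45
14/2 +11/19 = 144/19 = 7.58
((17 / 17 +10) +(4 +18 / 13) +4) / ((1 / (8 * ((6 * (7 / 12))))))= 7420 / 13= 570.77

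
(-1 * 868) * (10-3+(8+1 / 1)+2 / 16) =-27993 / 2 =-13996.50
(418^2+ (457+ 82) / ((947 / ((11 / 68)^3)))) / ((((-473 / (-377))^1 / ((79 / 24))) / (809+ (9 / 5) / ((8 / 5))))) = 912950150291553796565 / 2458365210624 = 371364737.16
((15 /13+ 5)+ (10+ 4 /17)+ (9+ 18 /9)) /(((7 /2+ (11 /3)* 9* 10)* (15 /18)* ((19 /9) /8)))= 5229792 /14003665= 0.37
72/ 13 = 5.54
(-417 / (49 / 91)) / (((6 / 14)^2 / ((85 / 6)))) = -59731.39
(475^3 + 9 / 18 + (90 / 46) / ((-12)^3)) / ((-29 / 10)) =-2366355011015 / 64032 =-36955819.14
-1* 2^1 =-2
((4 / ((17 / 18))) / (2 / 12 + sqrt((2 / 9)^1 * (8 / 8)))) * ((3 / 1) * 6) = -7776 / 119 + 15552 * sqrt(2) / 119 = 119.48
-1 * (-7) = 7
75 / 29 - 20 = -505 / 29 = -17.41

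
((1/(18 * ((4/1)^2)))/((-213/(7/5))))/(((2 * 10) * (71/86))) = -0.00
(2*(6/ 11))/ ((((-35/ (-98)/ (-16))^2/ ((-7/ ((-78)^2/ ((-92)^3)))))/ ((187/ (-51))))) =-273500143616/ 38025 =-7192640.20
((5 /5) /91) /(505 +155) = 1 /60060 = 0.00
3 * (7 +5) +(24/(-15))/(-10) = 904/25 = 36.16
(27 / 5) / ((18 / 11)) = 33 / 10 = 3.30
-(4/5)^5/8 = -128/3125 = -0.04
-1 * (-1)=1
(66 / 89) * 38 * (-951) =-26798.97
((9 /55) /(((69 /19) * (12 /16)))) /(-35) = -76 /44275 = -0.00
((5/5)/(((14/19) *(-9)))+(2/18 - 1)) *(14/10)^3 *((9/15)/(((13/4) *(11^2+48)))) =-12838/4119375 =-0.00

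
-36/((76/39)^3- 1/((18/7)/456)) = 533871/2520065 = 0.21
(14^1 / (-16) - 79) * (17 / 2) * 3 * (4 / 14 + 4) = -488835 / 56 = -8729.20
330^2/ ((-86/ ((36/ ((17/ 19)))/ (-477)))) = 4138200/ 38743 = 106.81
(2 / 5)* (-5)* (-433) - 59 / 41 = 35447 / 41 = 864.56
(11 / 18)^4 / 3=14641 / 314928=0.05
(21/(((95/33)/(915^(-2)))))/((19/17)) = 1309/167910125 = 0.00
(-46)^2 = 2116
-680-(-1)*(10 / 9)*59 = -5530 / 9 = -614.44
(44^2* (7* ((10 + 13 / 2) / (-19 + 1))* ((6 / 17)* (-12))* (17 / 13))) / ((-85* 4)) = -223608 / 1105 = -202.36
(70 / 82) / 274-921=-10346479 / 11234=-921.00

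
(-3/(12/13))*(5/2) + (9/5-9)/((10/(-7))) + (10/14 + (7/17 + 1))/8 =-33549/11900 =-2.82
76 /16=19 /4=4.75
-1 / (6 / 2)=-0.33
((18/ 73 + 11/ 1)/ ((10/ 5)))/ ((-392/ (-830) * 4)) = 340715/ 114464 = 2.98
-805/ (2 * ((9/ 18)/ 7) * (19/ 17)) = -5041.84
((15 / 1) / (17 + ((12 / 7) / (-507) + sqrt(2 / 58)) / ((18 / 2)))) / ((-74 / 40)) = -4191341938875 / 8787639778933 + 944655075 * sqrt(29) / 8787639778933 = -0.48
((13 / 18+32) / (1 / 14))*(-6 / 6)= -4123 / 9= -458.11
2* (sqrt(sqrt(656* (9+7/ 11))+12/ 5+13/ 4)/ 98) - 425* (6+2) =-3399.81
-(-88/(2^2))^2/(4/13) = -1573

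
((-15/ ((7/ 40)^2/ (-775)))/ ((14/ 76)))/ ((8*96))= 2683.13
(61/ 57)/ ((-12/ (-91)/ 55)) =446.35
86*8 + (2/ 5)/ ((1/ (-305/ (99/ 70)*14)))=-51448/ 99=-519.68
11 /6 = 1.83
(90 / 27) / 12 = 5 / 18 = 0.28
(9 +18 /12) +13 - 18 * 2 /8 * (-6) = 101 /2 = 50.50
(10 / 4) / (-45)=-1 / 18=-0.06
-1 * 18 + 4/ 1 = -14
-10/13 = -0.77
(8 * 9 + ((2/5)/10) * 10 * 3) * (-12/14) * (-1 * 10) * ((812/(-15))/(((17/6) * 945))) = -113216/8925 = -12.69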